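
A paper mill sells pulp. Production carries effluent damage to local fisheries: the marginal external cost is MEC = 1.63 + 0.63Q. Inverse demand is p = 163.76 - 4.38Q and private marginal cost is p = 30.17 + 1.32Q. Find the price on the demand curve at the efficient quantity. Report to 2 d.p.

P = 72.45

Social marginal cost = private MC + MEC = 31.80 + 1.95Q.
Set SMC = demand: 31.80 + 1.95Q = 163.76 - 4.38Q → Q* = 20.8468.
Consumer price on the demand curve at Q*: 163.76 − 4.38×20.8468 = 72.4510.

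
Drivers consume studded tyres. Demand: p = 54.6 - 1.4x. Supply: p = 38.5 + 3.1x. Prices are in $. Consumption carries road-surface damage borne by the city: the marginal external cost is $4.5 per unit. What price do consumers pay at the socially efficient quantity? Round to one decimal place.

P = $51.0

Social marginal benefit = demand − MEC = 50.1 - 1.4x.
Set SMB = MC: 50.1 - 1.4x = 38.5 + 3.1x → x* = 2.5778.
Consumer price on the demand curve at x*: 54.6 − 1.4×2.5778 = 50.9911.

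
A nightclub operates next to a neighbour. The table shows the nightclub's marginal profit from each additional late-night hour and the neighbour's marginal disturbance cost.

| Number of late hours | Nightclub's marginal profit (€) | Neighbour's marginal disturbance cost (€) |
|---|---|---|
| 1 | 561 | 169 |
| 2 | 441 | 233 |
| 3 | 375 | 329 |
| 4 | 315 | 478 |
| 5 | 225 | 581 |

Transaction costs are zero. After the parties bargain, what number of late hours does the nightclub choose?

Bargaining reaches the level where marginal profit last exceeds marginal disturbance cost.
That holds through level 3 (375 ≥ 329) but not at 4 (315 < 478).

3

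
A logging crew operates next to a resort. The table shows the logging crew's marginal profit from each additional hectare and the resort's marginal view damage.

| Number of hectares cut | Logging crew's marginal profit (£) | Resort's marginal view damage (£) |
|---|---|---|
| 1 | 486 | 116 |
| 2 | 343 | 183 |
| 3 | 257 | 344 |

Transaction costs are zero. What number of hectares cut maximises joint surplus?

2

Bargaining reaches the level where marginal profit last exceeds marginal view damage.
That holds through level 2 (343 ≥ 183) but not at 3 (257 < 344).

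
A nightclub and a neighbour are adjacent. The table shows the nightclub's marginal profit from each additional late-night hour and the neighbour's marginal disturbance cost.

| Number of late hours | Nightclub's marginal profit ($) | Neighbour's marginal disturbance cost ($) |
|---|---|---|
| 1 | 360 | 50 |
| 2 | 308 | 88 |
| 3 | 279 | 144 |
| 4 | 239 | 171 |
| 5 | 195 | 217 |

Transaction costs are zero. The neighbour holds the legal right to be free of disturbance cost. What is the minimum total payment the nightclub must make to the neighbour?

Efficient level: marginal profit ≥ marginal disturbance cost through level 4, so k* = 4.
With the neighbour holding the right, the nightclub must at least compensate total damage at k*: 50 + 88 + 144 + 171 = 453.

$453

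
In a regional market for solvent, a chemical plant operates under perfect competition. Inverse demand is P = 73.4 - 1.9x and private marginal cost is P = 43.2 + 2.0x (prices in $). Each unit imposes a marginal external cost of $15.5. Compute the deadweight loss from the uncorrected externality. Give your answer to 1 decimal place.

DWL = $30.8

Market equilibrium (private): 43.2 + 2.0x = 73.4 - 1.9x → x_m = 7.7436.
Social marginal cost = private MC + MEC = 58.7 + 2.0x.
Set SMC = demand: 58.7 + 2.0x = 73.4 - 1.9x → x* = 3.7692.
The loss is the area between SMC and demand from x* to x_m; with linear curves that's a triangle of height MEC(x_m).
DWL = ½ × 3.9744 × 15.5000 = 30.8016.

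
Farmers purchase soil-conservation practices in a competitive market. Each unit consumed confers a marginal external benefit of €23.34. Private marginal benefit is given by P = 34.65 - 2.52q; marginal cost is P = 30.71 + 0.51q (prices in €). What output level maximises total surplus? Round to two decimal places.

Social marginal benefit = demand + MEB = 57.99 - 2.52q.
Set SMB = MC: 57.99 - 2.52q = 30.71 + 0.51q → q* = 9.0033.

q* = 9.00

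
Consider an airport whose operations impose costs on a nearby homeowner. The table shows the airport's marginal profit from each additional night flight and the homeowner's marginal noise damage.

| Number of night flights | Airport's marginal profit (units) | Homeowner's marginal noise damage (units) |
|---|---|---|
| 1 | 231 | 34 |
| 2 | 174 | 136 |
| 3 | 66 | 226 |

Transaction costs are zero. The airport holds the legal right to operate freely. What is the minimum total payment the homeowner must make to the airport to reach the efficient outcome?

Left alone the airport would choose level 3 (marginal profit stays positive).
Efficient level: k* = 2 (marginal profit ≥ marginal noise damage through 2).
The homeowner must at least cover the airport's forgone profit from cutting 3→2: 66 = 66.

66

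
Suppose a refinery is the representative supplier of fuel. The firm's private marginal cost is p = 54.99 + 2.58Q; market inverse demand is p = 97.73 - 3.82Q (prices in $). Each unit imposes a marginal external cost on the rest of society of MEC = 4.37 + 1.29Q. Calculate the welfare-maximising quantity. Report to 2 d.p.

Q* = 4.99

Social marginal cost = private MC + MEC = 59.36 + 3.87Q.
Set SMC = demand: 59.36 + 3.87Q = 97.73 - 3.82Q → Q* = 4.9896.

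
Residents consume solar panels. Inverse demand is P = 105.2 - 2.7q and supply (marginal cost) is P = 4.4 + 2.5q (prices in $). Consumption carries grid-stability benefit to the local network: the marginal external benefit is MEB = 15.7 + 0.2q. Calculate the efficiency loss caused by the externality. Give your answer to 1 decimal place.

DWL = $38.3

Market equilibrium (private): 4.4 + 2.5q = 105.2 - 2.7q → q_m = 19.3846.
Social marginal benefit = demand + MEB = 120.9 - 2.5q.
Set SMB = MC: 120.9 - 2.5q = 4.4 + 2.5q → q* = 23.3000.
Between q* and q_m the wedge SMB − MC runs linearly from 0 to MEB(q_m), so the loss is a triangle.
DWL = ½ × 3.9154 × 19.5769 = 38.3257.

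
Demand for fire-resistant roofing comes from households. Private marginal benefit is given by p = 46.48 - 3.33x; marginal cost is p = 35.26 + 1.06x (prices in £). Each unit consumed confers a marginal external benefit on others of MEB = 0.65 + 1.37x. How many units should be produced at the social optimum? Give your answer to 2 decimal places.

Social marginal benefit = demand + MEB = 47.13 - 1.96x.
Set SMB = MC: 47.13 - 1.96x = 35.26 + 1.06x → x* = 3.9305.

x* = 3.93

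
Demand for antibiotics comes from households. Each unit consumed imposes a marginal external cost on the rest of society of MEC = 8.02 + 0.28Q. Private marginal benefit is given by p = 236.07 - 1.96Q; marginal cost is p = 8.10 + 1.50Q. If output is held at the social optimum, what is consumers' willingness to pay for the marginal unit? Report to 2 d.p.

P = 120.80

Social marginal benefit = demand − MEC = 228.05 - 2.24Q.
Set SMB = MC: 228.05 - 2.24Q = 8.10 + 1.50Q → Q* = 58.8102.
Consumer price on the demand curve at Q*: 236.07 − 1.96×58.8102 = 120.8020.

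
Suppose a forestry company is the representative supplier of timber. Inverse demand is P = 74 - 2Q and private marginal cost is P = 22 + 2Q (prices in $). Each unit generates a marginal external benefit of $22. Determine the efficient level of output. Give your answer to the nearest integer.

Social marginal cost = private MC − MEB = 0 + 2Q.
Set SMC = demand: 0 + 2Q = 74 - 2Q → Q* = 18.5000.

Q* = 19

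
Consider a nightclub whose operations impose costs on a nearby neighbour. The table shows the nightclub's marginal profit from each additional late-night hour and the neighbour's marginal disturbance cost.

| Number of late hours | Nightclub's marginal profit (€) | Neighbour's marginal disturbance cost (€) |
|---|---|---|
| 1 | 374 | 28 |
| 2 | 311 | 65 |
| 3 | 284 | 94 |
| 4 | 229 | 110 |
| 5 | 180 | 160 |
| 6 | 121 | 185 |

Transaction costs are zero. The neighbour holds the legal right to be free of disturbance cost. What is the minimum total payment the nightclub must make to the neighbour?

Efficient level: marginal profit ≥ marginal disturbance cost through level 5, so k* = 5.
With the neighbour holding the right, the nightclub must at least compensate total damage at k*: 28 + 65 + 94 + 110 + 160 = 457.

€457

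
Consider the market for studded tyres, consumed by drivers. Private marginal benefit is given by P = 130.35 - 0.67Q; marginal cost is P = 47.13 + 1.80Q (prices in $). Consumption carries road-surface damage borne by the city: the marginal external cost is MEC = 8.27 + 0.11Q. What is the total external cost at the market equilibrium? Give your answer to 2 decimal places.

Market equilibrium (private): 47.13 + 1.80Q = 130.35 - 0.67Q → Q_m = 33.6923.
Total external cost = ∫₀^{Q_m} (8.27 + 0.11Q) dQ = 8.27×33.6923 + ½×0.11×33.6923² = 341.0697.

$341.07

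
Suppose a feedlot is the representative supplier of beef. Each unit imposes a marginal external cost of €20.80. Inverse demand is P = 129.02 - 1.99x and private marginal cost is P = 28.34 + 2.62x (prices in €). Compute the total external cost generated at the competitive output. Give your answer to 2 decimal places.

Market equilibrium (private): 28.34 + 2.62x = 129.02 - 1.99x → x_m = 21.8395.
Total external cost = MEC × x_m = 20.80 × 21.8395 = 454.2616.

€454.26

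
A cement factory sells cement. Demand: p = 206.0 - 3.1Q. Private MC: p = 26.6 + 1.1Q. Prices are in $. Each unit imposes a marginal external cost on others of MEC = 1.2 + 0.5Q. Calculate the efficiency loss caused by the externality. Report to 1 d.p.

DWL = $54.1

Market equilibrium (private): 26.6 + 1.1Q = 206.0 - 3.1Q → Q_m = 42.7143.
Social marginal cost = private MC + MEC = 27.8 + 1.6Q.
Set SMC = demand: 27.8 + 1.6Q = 206.0 - 3.1Q → Q* = 37.9149.
The loss is the area between SMC and demand from Q* to Q_m; with linear curves that's a triangle of height MEC(Q_m).
DWL = ½ × 4.7994 × 22.5571 = 54.1303.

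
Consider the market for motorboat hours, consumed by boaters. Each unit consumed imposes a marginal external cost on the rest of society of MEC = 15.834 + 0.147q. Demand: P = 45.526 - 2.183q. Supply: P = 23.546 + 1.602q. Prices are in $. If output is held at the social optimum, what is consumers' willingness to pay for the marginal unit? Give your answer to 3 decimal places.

Social marginal benefit = demand − MEC = 29.692 - 2.330q.
Set SMB = MC: 29.692 - 2.330q = 23.546 + 1.602q → q* = 1.5631.
Consumer price on the demand curve at q*: 45.526 − 2.183×1.5631 = 42.1138.

P = $42.114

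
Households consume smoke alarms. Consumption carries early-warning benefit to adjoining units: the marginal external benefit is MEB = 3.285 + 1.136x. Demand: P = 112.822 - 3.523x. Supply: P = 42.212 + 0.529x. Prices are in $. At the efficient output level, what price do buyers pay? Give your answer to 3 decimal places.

Social marginal benefit = demand + MEB = 116.107 - 2.387x.
Set SMB = MC: 116.107 - 2.387x = 42.212 + 0.529x → x* = 25.3412.
Consumer price on the demand curve at x*: 112.822 − 3.523×25.3412 = 23.5450.

P = $23.545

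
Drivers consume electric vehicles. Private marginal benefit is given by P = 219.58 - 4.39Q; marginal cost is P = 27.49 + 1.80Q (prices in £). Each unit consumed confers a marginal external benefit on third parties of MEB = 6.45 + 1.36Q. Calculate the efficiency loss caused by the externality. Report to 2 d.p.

Market equilibrium (private): 27.49 + 1.80Q = 219.58 - 4.39Q → Q_m = 31.0323.
Social marginal benefit = demand + MEB = 226.03 - 3.03Q.
Set SMB = MC: 226.03 - 3.03Q = 27.49 + 1.80Q → Q* = 41.1056.
Height of the DWL triangle at Q_m is SMB(Q_m) − MC(Q_m) = MEB(Q_m) = 48.6539.
DWL = ½ × 10.0733 × 48.6539 = 245.0527.

DWL = £245.05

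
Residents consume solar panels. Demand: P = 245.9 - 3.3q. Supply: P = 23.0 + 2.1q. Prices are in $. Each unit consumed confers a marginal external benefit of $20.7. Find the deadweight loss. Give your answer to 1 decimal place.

Market equilibrium (private): 23.0 + 2.1q = 245.9 - 3.3q → q_m = 41.2778.
Social marginal benefit = demand + MEB = 266.6 - 3.3q.
Set SMB = MC: 266.6 - 3.3q = 23.0 + 2.1q → q* = 45.1111.
Height of the DWL triangle at q_m is SMB(q_m) − MC(q_m) = MEB(q_m) = 20.7000.
DWL = ½ × 3.8333 × 20.7000 = 39.6747.

DWL = $39.7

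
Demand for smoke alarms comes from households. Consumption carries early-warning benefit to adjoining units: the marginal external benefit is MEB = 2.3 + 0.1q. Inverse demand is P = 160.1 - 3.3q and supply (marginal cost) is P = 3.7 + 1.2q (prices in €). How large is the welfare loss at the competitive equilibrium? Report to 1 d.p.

Market equilibrium (private): 3.7 + 1.2q = 160.1 - 3.3q → q_m = 34.7556.
Social marginal benefit = demand + MEB = 162.4 - 3.2q.
Set SMB = MC: 162.4 - 3.2q = 3.7 + 1.2q → q* = 36.0682.
Height of the DWL triangle at q_m is SMB(q_m) − MC(q_m) = MEB(q_m) = 5.7756.
DWL = ½ × 1.3126 × 5.7756 = 3.7905.

DWL = €3.8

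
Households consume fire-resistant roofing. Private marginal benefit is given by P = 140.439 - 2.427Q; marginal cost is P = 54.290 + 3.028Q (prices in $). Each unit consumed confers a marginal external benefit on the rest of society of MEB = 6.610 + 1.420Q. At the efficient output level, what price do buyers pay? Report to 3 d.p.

P = $84.646

Social marginal benefit = demand + MEB = 147.049 - 1.007Q.
Set SMB = MC: 147.049 - 1.007Q = 54.290 + 3.028Q → Q* = 22.9886.
Consumer price on the demand curve at Q*: 140.439 − 2.427×22.9886 = 84.6457.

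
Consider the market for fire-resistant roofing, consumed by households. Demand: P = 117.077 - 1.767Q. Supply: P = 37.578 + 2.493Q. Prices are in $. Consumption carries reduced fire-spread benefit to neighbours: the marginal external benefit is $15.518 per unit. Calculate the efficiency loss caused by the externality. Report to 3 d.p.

DWL = $28.264

Market equilibrium (private): 37.578 + 2.493Q = 117.077 - 1.767Q → Q_m = 18.6617.
Social marginal benefit = demand + MEB = 132.595 - 1.767Q.
Set SMB = MC: 132.595 - 1.767Q = 37.578 + 2.493Q → Q* = 22.3045.
The loss is the area between SMB and MC from Q* to Q_m; with linear curves that's a triangle of height MEB(Q_m).
DWL = ½ × 3.6428 × 15.5180 = 28.2645.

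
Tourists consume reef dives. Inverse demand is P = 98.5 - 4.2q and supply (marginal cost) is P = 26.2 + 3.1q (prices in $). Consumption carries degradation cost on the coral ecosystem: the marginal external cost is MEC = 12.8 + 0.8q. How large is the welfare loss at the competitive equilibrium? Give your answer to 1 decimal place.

DWL = $26.5

Market equilibrium (private): 26.2 + 3.1q = 98.5 - 4.2q → q_m = 9.9041.
Social marginal benefit = demand − MEC = 85.7 - 5.0q.
Set SMB = MC: 85.7 - 5.0q = 26.2 + 3.1q → q* = 7.3457.
The loss is the area between SMB and MC from q* to q_m; with linear curves that's a triangle of height MEC(q_m).
DWL = ½ × 2.5584 × 20.7233 = 26.5092.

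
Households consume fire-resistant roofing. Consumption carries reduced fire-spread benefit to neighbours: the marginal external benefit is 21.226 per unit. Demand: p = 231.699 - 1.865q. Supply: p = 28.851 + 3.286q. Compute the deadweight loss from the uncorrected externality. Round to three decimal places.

Market equilibrium (private): 28.851 + 3.286q = 231.699 - 1.865q → q_m = 39.3803.
Social marginal benefit = demand + MEB = 252.925 - 1.865q.
Set SMB = MC: 252.925 - 1.865q = 28.851 + 3.286q → q* = 43.5011.
Height of the DWL triangle at q_m is SMB(q_m) − MC(q_m) = MEB(q_m) = 21.2260.
DWL = ½ × 4.1208 × 21.2260 = 43.7341.

DWL = 43.734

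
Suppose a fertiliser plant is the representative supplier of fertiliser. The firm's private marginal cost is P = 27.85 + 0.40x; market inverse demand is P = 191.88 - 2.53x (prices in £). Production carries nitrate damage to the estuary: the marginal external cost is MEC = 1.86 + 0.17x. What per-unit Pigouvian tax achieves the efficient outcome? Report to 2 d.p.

Social marginal cost = private MC + MEC = 29.71 + 0.57x.
Set SMC = demand: 29.71 + 0.57x = 191.88 - 2.53x → x* = 52.3129.
The Pigouvian tax equals MEC at x*: 1.86 + 0.17×52.3129 = 10.7532.

tax = £10.75 per unit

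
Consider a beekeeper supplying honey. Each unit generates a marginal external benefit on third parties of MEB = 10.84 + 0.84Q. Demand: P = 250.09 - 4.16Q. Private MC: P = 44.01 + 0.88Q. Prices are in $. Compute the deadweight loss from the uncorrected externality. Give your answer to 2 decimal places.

Market equilibrium (private): 44.01 + 0.88Q = 250.09 - 4.16Q → Q_m = 40.8889.
Social marginal cost = private MC − MEB = 33.17 + 0.04Q.
Set SMC = demand: 33.17 + 0.04Q = 250.09 - 4.16Q → Q* = 51.6476.
The loss is the area between SMC and demand from Q* to Q_m; with linear curves that's a triangle of height MEB(Q_m).
DWL = ½ × 10.7587 × 45.1867 = 243.0751.

DWL = $243.08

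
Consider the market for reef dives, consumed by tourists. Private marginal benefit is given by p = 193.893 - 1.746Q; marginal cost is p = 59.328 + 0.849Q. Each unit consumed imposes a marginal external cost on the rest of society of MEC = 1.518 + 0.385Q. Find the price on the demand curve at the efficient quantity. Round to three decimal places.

P = 115.940

Social marginal benefit = demand − MEC = 192.375 - 2.131Q.
Set SMB = MC: 192.375 - 2.131Q = 59.328 + 0.849Q → Q* = 44.6466.
Consumer price on the demand curve at Q*: 193.893 − 1.746×44.6466 = 115.9400.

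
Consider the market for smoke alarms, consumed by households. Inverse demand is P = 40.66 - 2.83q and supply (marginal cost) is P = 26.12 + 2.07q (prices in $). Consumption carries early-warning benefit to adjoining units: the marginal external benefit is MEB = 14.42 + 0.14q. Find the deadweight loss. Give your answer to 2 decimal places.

Market equilibrium (private): 26.12 + 2.07q = 40.66 - 2.83q → q_m = 2.9673.
Social marginal benefit = demand + MEB = 55.08 - 2.69q.
Set SMB = MC: 55.08 - 2.69q = 26.12 + 2.07q → q* = 6.0840.
Between q* and q_m the wedge SMB − MC runs linearly from 0 to MEB(q_m), so the loss is a triangle.
DWL = ½ × 3.1167 × 14.8354 = 23.1187.

DWL = $23.12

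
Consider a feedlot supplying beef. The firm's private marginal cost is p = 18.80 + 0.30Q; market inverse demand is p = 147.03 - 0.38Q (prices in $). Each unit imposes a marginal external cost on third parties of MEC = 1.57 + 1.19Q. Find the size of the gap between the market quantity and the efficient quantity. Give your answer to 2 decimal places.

Market equilibrium (private): 18.80 + 0.30Q = 147.03 - 0.38Q → Q_m = 188.5735.
Social marginal cost = private MC + MEC = 20.37 + 1.49Q.
Set SMC = demand: 20.37 + 1.49Q = 147.03 - 0.38Q → Q* = 67.7326.
Gap = |188.5735 − 67.7326| = 120.8409.

120.84 units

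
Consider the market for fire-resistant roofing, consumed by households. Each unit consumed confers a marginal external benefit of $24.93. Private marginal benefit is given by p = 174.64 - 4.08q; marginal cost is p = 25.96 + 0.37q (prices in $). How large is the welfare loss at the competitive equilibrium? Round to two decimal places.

DWL = $69.83

Market equilibrium (private): 25.96 + 0.37q = 174.64 - 4.08q → q_m = 33.4112.
Social marginal benefit = demand + MEB = 199.57 - 4.08q.
Set SMB = MC: 199.57 - 4.08q = 25.96 + 0.37q → q* = 39.0135.
The welfare-loss triangle has base |q_m − q*| and height MEB(q_m) (the vertical gap between SMB and MC is zero at q* and MEB at q_m).
DWL = ½ × 5.6023 × 24.9300 = 69.8327.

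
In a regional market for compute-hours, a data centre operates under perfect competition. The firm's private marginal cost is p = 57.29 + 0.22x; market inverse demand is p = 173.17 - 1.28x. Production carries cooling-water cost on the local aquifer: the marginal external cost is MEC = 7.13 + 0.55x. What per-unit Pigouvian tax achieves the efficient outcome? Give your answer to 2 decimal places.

Social marginal cost = private MC + MEC = 64.42 + 0.77x.
Set SMC = demand: 64.42 + 0.77x = 173.17 - 1.28x → x* = 53.0488.
The Pigouvian tax equals MEC at x*: 7.13 + 0.55×53.0488 = 36.3068.

tax = 36.31 per unit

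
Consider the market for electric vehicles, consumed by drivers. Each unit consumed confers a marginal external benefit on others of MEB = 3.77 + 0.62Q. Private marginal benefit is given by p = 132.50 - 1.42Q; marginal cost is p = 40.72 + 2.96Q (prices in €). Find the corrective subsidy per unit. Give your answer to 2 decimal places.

subsidy = €19.53 per unit

Social marginal benefit = demand + MEB = 136.27 - 0.80Q.
Set SMB = MC: 136.27 - 0.80Q = 40.72 + 2.96Q → Q* = 25.4122.
The Pigouvian subsidy equals MEB at Q*: 3.77 + 0.62×25.4122 = 19.5256.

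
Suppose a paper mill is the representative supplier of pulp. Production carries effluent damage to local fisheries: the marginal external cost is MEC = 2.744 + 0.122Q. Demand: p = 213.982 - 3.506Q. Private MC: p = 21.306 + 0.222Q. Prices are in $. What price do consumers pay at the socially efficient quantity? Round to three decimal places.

Social marginal cost = private MC + MEC = 24.050 + 0.344Q.
Set SMC = demand: 24.050 + 0.344Q = 213.982 - 3.506Q → Q* = 49.3330.
Consumer price on the demand curve at Q*: 213.982 − 3.506×49.3330 = 41.0205.

P = $41.021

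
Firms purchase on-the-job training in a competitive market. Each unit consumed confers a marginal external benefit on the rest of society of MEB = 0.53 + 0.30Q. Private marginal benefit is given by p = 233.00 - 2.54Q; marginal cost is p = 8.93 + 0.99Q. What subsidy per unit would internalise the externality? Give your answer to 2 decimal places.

subsidy = 21.39 per unit

Social marginal benefit = demand + MEB = 233.53 - 2.24Q.
Set SMB = MC: 233.53 - 2.24Q = 8.93 + 0.99Q → Q* = 69.5356.
The Pigouvian subsidy equals MEB at Q*: 0.53 + 0.30×69.5356 = 21.3907.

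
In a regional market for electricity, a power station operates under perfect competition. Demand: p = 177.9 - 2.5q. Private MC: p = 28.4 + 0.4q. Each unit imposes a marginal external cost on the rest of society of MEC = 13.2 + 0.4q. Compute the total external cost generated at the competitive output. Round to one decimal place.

1212.0

Market equilibrium (private): 28.4 + 0.4q = 177.9 - 2.5q → q_m = 51.5517.
Total external cost = ∫₀^{q_m} (13.2 + 0.4q) dq = 13.2×51.5517 + ½×0.4×51.5517² = 1211.9980.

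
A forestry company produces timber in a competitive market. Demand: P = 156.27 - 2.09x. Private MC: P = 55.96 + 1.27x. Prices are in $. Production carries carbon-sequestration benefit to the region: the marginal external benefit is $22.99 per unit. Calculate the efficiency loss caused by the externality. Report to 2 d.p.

DWL = $78.65

Market equilibrium (private): 55.96 + 1.27x = 156.27 - 2.09x → x_m = 29.8542.
Social marginal cost = private MC − MEB = 32.97 + 1.27x.
Set SMC = demand: 32.97 + 1.27x = 156.27 - 2.09x → x* = 36.6964.
Height of the DWL triangle at x_m is demand(x_m) − SMC(x_m) = MEB(x_m) = 22.9900.
DWL = ½ × 6.8422 × 22.9900 = 78.6511.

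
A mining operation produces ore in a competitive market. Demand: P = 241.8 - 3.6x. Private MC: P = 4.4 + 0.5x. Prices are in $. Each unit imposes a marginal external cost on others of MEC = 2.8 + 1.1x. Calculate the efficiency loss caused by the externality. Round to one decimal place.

DWL = $425.1

Market equilibrium (private): 4.4 + 0.5x = 241.8 - 3.6x → x_m = 57.9024.
Social marginal cost = private MC + MEC = 7.2 + 1.6x.
Set SMC = demand: 7.2 + 1.6x = 241.8 - 3.6x → x* = 45.1154.
Between x* and x_m the wedge SMC − demand runs linearly from 0 to MEC(x_m), so the loss is a triangle.
DWL = ½ × 12.7870 × 66.4927 = 425.1211.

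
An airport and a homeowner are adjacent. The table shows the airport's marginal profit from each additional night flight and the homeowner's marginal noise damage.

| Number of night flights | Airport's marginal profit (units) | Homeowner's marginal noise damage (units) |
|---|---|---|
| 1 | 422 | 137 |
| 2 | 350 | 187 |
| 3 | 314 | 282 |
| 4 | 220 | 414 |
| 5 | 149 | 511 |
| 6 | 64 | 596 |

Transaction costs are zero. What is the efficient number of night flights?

3

Bargaining reaches the level where marginal profit last exceeds marginal noise damage.
That holds through level 3 (314 ≥ 282) but not at 4 (220 < 414).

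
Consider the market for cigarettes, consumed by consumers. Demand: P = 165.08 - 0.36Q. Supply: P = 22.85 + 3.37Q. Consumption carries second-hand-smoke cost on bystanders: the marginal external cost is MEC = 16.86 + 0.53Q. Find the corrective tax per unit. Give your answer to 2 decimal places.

tax = 32.46 per unit

Social marginal benefit = demand − MEC = 148.22 - 0.89Q.
Set SMB = MC: 148.22 - 0.89Q = 22.85 + 3.37Q → Q* = 29.4296.
The Pigouvian tax equals MEC at Q*: 16.86 + 0.53×29.4296 = 32.4577.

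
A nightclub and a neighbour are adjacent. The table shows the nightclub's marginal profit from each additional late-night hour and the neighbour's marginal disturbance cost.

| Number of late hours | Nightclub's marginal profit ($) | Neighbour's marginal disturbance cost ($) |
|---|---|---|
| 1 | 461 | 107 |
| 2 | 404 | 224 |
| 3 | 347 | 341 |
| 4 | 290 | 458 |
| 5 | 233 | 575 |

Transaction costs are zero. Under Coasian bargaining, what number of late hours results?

Bargaining reaches the level where marginal profit last exceeds marginal disturbance cost.
That holds through level 3 (347 ≥ 341) but not at 4 (290 < 458).

3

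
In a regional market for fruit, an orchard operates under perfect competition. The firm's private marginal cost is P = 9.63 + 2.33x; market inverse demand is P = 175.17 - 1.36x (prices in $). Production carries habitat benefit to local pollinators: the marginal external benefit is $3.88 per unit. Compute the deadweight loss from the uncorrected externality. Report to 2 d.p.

DWL = $2.04

Market equilibrium (private): 9.63 + 2.33x = 175.17 - 1.36x → x_m = 44.8618.
Social marginal cost = private MC − MEB = 5.75 + 2.33x.
Set SMC = demand: 5.75 + 2.33x = 175.17 - 1.36x → x* = 45.9133.
Between x* and x_m the wedge demand − SMC runs linearly from 0 to MEB(x_m), so the loss is a triangle.
DWL = ½ × 1.0515 × 3.8800 = 2.0399.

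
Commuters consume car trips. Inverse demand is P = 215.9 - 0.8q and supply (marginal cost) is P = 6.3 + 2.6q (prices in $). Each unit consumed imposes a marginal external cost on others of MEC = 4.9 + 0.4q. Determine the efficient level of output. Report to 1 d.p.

Social marginal benefit = demand − MEC = 211.0 - 1.2q.
Set SMB = MC: 211.0 - 1.2q = 6.3 + 2.6q → q* = 53.8684.

q* = 53.9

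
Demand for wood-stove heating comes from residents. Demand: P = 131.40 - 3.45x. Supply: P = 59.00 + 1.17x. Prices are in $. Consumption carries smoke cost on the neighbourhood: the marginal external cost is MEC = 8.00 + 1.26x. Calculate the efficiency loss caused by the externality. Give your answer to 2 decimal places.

Market equilibrium (private): 59.00 + 1.17x = 131.40 - 3.45x → x_m = 15.6710.
Social marginal benefit = demand − MEC = 123.40 - 4.71x.
Set SMB = MC: 123.40 - 4.71x = 59.00 + 1.17x → x* = 10.9524.
The welfare-loss triangle has base |x_m − x*| and height MEC(x_m) (the vertical gap between SMB and MC is zero at x* and MEC at x_m).
DWL = ½ × 4.7186 × 27.7455 = 65.4600.

DWL = $65.46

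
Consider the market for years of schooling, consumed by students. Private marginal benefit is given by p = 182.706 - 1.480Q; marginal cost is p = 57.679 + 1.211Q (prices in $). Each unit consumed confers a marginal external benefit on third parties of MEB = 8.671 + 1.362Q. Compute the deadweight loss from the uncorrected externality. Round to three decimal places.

DWL = $1947.691

Market equilibrium (private): 57.679 + 1.211Q = 182.706 - 1.480Q → Q_m = 46.4612.
Social marginal benefit = demand + MEB = 191.377 - 0.118Q.
Set SMB = MC: 191.377 - 0.118Q = 57.679 + 1.211Q → Q* = 100.6005.
Between Q* and Q_m the wedge SMB − MC runs linearly from 0 to MEB(Q_m), so the loss is a triangle.
DWL = ½ × 54.1393 × 71.9511 = 1947.6911.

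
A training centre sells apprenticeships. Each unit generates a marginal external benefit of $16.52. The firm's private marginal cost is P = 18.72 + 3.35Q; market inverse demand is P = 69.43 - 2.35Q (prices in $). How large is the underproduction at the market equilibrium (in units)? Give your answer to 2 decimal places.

Market equilibrium (private): 18.72 + 3.35Q = 69.43 - 2.35Q → Q_m = 8.8965.
Social marginal cost = private MC − MEB = 2.20 + 3.35Q.
Set SMC = demand: 2.20 + 3.35Q = 69.43 - 2.35Q → Q* = 11.7947.
Gap = |8.8965 − 11.7947| = 2.8982.

2.90 units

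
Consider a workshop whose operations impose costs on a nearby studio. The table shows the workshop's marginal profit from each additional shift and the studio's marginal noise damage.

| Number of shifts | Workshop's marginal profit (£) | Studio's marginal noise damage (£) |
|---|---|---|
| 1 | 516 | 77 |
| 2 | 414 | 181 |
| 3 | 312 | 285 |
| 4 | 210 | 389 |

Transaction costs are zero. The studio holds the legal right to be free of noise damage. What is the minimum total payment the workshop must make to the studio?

£543

Efficient level: marginal profit ≥ marginal noise damage through level 3, so k* = 3.
With the studio holding the right, the workshop must at least compensate total damage at k*: 77 + 181 + 285 = 543.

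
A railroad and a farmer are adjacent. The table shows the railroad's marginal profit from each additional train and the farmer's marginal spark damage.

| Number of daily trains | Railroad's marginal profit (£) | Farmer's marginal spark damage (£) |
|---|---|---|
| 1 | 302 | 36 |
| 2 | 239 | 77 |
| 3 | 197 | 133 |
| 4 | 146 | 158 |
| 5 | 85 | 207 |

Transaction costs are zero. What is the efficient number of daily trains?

Bargaining reaches the level where marginal profit last exceeds marginal spark damage.
That holds through level 3 (197 ≥ 133) but not at 4 (146 < 158).

3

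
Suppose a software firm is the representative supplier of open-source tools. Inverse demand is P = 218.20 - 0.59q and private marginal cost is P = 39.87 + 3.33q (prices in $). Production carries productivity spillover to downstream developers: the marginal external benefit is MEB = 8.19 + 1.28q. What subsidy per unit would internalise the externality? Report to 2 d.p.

Social marginal cost = private MC − MEB = 31.68 + 2.05q.
Set SMC = demand: 31.68 + 2.05q = 218.20 - 0.59q → q* = 70.6515.
The Pigouvian subsidy equals MEB at q*: 8.19 + 1.28×70.6515 = 98.6239.

subsidy = $98.62 per unit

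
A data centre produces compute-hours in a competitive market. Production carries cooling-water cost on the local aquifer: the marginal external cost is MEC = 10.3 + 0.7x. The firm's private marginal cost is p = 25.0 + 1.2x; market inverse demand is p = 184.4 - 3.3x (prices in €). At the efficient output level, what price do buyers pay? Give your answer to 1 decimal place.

P = €89.8

Social marginal cost = private MC + MEC = 35.3 + 1.9x.
Set SMC = demand: 35.3 + 1.9x = 184.4 - 3.3x → x* = 28.6731.
Consumer price on the demand curve at x*: 184.4 − 3.3×28.6731 = 89.7788.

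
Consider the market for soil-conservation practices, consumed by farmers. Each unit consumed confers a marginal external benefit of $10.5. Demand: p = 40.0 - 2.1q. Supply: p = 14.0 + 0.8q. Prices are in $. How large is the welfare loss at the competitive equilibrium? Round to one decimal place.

DWL = $19.0

Market equilibrium (private): 14.0 + 0.8q = 40.0 - 2.1q → q_m = 8.9655.
Social marginal benefit = demand + MEB = 50.5 - 2.1q.
Set SMB = MC: 50.5 - 2.1q = 14.0 + 0.8q → q* = 12.5862.
Height of the DWL triangle at q_m is SMB(q_m) − MC(q_m) = MEB(q_m) = 10.5000.
DWL = ½ × 3.6207 × 10.5000 = 19.0087.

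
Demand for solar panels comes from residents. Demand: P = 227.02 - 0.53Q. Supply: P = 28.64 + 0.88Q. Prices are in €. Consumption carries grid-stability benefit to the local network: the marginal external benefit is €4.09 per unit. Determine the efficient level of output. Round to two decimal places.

Social marginal benefit = demand + MEB = 231.11 - 0.53Q.
Set SMB = MC: 231.11 - 0.53Q = 28.64 + 0.88Q → Q* = 143.5957.

Q* = 143.60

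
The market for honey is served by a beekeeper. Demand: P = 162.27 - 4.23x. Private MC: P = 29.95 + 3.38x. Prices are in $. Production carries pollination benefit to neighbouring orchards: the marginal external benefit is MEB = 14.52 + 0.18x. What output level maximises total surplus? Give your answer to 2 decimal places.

Social marginal cost = private MC − MEB = 15.43 + 3.20x.
Set SMC = demand: 15.43 + 3.20x = 162.27 - 4.23x → x* = 19.7631.

x* = 19.76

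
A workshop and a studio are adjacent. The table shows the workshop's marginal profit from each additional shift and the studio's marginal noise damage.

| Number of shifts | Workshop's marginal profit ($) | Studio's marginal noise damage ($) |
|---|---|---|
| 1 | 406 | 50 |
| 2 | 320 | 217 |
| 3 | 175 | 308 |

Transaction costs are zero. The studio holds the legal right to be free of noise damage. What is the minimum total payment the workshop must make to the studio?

Efficient level: marginal profit ≥ marginal noise damage through level 2, so k* = 2.
With the studio holding the right, the workshop must at least compensate total damage at k*: 50 + 217 = 267.

$267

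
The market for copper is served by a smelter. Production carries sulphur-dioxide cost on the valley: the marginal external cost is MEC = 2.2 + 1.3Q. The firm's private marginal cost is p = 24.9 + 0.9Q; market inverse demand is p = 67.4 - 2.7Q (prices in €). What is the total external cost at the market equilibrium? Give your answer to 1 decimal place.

€116.6

Market equilibrium (private): 24.9 + 0.9Q = 67.4 - 2.7Q → Q_m = 11.8056.
Total external cost = ∫₀^{Q_m} (2.2 + 1.3Q) dQ = 2.2×11.8056 + ½×1.3×11.8056² = 116.5642.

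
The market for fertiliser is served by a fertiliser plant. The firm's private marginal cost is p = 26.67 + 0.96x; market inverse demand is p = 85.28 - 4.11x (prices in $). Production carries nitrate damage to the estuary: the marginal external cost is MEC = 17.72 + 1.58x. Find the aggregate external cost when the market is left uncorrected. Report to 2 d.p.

Market equilibrium (private): 26.67 + 0.96x = 85.28 - 4.11x → x_m = 11.5602.
Total external cost = ∫₀^{x_m} (17.72 + 1.58x) dx = 17.72×11.5602 + ½×1.58×11.5602² = 310.4209.

$310.42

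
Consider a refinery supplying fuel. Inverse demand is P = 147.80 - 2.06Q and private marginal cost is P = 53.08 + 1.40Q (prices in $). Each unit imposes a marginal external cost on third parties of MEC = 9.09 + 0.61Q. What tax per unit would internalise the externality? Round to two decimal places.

Social marginal cost = private MC + MEC = 62.17 + 2.01Q.
Set SMC = demand: 62.17 + 2.01Q = 147.80 - 2.06Q → Q* = 21.0393.
The Pigouvian tax equals MEC at Q*: 9.09 + 0.61×21.0393 = 21.9240.

tax = $21.92 per unit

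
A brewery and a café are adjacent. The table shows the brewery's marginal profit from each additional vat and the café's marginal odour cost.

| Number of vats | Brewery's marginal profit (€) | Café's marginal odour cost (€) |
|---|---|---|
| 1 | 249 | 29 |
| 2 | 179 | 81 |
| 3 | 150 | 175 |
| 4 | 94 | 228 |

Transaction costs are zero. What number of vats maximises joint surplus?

2

Bargaining reaches the level where marginal profit last exceeds marginal odour cost.
That holds through level 2 (179 ≥ 81) but not at 3 (150 < 175).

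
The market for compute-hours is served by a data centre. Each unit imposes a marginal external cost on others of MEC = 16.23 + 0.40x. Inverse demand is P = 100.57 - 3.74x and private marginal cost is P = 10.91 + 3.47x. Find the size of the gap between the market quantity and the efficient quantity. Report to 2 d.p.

Market equilibrium (private): 10.91 + 3.47x = 100.57 - 3.74x → x_m = 12.4355.
Social marginal cost = private MC + MEC = 27.14 + 3.87x.
Set SMC = demand: 27.14 + 3.87x = 100.57 - 3.74x → x* = 9.6491.
Gap = |12.4355 − 9.6491| = 2.7864.

2.79 units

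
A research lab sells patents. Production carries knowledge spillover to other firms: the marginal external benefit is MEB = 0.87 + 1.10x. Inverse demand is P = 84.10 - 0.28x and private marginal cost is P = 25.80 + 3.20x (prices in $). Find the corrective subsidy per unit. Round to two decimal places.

Social marginal cost = private MC − MEB = 24.93 + 2.10x.
Set SMC = demand: 24.93 + 2.10x = 84.10 - 0.28x → x* = 24.8613.
The Pigouvian subsidy equals MEB at x*: 0.87 + 1.10×24.8613 = 28.2174.

subsidy = $28.22 per unit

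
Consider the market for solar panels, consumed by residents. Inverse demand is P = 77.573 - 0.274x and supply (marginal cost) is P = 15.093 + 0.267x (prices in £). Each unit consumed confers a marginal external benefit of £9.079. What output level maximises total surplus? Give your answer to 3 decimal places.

x* = 132.272

Social marginal benefit = demand + MEB = 86.652 - 0.274x.
Set SMB = MC: 86.652 - 0.274x = 15.093 + 0.267x → x* = 132.2717.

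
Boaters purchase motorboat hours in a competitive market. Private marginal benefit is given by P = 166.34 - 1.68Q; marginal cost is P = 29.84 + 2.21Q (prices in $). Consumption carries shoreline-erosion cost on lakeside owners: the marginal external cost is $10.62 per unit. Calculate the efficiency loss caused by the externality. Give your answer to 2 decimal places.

Market equilibrium (private): 29.84 + 2.21Q = 166.34 - 1.68Q → Q_m = 35.0900.
Social marginal benefit = demand − MEC = 155.72 - 1.68Q.
Set SMB = MC: 155.72 - 1.68Q = 29.84 + 2.21Q → Q* = 32.3599.
Height of the DWL triangle at Q_m is MC(Q_m) − SMB(Q_m) = MEC(Q_m) = 10.6200.
DWL = ½ × 2.7301 × 10.6200 = 14.4968.

DWL = $14.50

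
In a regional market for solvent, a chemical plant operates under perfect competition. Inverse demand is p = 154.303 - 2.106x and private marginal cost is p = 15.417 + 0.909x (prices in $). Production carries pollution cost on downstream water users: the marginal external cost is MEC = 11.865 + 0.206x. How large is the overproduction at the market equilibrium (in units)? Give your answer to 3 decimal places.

6.630 units

Market equilibrium (private): 15.417 + 0.909x = 154.303 - 2.106x → x_m = 46.0650.
Social marginal cost = private MC + MEC = 27.282 + 1.115x.
Set SMC = demand: 27.282 + 1.115x = 154.303 - 2.106x → x* = 39.4353.
Gap = |46.0650 − 39.4353| = 6.6297.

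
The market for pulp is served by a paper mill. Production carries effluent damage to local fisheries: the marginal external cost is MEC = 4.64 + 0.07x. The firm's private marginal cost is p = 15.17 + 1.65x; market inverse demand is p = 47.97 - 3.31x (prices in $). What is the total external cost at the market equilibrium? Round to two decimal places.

$32.21

Market equilibrium (private): 15.17 + 1.65x = 47.97 - 3.31x → x_m = 6.6129.
Total external cost = ∫₀^{x_m} (4.64 + 0.07x) dx = 4.64×6.6129 + ½×0.07×6.6129² = 32.2144.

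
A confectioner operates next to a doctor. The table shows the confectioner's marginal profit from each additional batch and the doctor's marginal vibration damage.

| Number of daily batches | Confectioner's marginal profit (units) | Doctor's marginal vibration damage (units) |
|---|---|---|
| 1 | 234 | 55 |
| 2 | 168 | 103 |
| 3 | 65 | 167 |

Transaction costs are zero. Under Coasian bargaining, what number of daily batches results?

2

Bargaining reaches the level where marginal profit last exceeds marginal vibration damage.
That holds through level 2 (168 ≥ 103) but not at 3 (65 < 167).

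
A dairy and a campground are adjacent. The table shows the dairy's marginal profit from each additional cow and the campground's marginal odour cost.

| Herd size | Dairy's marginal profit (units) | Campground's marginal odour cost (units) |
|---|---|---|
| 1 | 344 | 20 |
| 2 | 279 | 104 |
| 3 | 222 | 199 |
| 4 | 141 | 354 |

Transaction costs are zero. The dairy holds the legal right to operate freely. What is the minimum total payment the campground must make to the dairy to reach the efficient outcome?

141

Left alone the dairy would choose level 4 (marginal profit stays positive).
Efficient level: k* = 3 (marginal profit ≥ marginal odour cost through 3).
The campground must at least cover the dairy's forgone profit from cutting 4→3: 141 = 141.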